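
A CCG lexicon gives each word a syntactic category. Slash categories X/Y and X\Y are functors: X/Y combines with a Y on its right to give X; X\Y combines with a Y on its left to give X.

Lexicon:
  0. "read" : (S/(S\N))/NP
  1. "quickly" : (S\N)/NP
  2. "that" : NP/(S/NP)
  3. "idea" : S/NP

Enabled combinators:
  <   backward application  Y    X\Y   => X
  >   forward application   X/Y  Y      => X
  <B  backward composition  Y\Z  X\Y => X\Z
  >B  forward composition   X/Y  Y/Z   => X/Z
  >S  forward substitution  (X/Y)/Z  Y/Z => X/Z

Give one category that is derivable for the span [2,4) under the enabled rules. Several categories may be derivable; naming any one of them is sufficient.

NP

[0,4] S   >
  [0,2] S/NP   >S
    [0,1] "read" : (S/(S\N))/NP
    [1,2] "quickly" : (S\N)/NP
  [2,4] NP   >
    [2,3] "that" : NP/(S/NP)
    [3,4] "idea" : S/NP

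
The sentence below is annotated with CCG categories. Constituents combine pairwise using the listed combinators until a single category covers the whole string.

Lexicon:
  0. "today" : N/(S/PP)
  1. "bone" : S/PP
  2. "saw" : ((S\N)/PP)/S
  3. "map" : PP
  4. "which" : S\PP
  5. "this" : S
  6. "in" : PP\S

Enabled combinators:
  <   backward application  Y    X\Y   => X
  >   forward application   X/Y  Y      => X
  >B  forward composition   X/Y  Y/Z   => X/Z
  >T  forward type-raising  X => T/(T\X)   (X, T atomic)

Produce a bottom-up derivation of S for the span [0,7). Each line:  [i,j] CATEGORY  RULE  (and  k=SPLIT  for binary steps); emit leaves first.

[0,7] S   <
  [0,2] N   >
    [0,1] "today" : N/(S/PP)
    [1,2] "bone" : S/PP
  [2,7] S\N   >
    [2,5] (S\N)/PP   >
      [2,3] "saw" : ((S\N)/PP)/S
      [3,5] S   >
        [3,4] S/(S\PP)   >T
          [3,4] "map" : PP
        [4,5] "which" : S\PP
    [5,7] PP   <
      [5,6] "this" : S
      [6,7] "in" : PP\S

[0,1] N/(S/PP)  lex  "today"
[1,2] S/PP  lex  "bone"
[0,2] N  >  k=1
[2,3] ((S\N)/PP)/S  lex  "saw"
[3,4] PP  lex  "map"
[3,4] S/(S\PP)  >T
[4,5] S\PP  lex  "which"
[3,5] S  >  k=4
[2,5] (S\N)/PP  >  k=3
[5,6] S  lex  "this"
[6,7] PP\S  lex  "in"
[5,7] PP  <  k=6
[2,7] S\N  >  k=5
[0,7] S  <  k=2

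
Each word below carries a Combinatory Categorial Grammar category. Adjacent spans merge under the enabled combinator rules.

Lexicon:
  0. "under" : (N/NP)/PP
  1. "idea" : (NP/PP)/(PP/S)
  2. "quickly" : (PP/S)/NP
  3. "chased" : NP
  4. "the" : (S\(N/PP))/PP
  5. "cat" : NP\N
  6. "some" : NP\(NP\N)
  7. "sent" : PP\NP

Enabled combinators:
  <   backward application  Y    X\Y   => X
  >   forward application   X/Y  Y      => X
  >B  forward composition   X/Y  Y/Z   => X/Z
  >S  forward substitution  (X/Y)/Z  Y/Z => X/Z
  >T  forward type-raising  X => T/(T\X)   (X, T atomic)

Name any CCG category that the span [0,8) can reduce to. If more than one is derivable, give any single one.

S

[0,8] S   <
  [0,4] N/PP   >S
    [0,1] "under" : (N/NP)/PP
    [1,4] NP/PP   >
      [1,2] "idea" : (NP/PP)/(PP/S)
      [2,4] PP/S   >
        [2,3] "quickly" : (PP/S)/NP
        [3,4] "chased" : NP
  [4,8] S\(N/PP)   >
    [4,5] "the" : (S\(N/PP))/PP
    [5,8] PP   <
      [5,7] NP   <
        [5,6] "cat" : NP\N
        [6,7] "some" : NP\(NP\N)
      [7,8] "sent" : PP\NP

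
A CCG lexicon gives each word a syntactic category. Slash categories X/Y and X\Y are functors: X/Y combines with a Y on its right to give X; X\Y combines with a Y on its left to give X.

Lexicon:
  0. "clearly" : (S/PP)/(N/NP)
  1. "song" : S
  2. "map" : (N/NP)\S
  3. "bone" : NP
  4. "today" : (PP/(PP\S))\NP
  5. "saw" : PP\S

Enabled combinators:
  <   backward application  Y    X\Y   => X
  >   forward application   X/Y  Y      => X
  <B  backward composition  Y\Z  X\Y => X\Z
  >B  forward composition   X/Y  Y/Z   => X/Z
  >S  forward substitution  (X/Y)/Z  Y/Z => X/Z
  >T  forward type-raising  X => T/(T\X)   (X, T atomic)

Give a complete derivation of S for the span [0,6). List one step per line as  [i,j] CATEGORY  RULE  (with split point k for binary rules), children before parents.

[0,6] S   >
  [0,3] S/PP   >
    [0,1] "clearly" : (S/PP)/(N/NP)
    [1,3] N/NP   <
      [1,2] "song" : S
      [2,3] "map" : (N/NP)\S
  [3,6] PP   >
    [3,5] PP/(PP\S)   <
      [3,4] "bone" : NP
      [4,5] "today" : (PP/(PP\S))\NP
    [5,6] "saw" : PP\S

[0,1] (S/PP)/(N/NP)  lex  "clearly"
[1,2] S  lex  "song"
[2,3] (N/NP)\S  lex  "map"
[1,3] N/NP  <  k=2
[0,3] S/PP  >  k=1
[3,4] NP  lex  "bone"
[4,5] (PP/(PP\S))\NP  lex  "today"
[3,5] PP/(PP\S)  <  k=4
[5,6] PP\S  lex  "saw"
[3,6] PP  >  k=5
[0,6] S  >  k=3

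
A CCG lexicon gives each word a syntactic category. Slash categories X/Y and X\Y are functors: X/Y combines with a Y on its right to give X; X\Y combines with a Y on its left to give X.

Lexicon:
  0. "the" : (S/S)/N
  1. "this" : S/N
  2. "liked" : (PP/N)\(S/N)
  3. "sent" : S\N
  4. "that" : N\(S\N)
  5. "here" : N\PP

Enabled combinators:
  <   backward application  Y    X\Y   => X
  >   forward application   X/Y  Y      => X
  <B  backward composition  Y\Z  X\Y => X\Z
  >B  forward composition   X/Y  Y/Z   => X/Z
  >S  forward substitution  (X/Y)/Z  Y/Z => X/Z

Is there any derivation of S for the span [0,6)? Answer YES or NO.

(S/S)/N S/N (PP/N)\(S/N) S\N N\(S\N) N\PP
CKY chart[0,6] = {N, S/S}; S ∉ chart

NO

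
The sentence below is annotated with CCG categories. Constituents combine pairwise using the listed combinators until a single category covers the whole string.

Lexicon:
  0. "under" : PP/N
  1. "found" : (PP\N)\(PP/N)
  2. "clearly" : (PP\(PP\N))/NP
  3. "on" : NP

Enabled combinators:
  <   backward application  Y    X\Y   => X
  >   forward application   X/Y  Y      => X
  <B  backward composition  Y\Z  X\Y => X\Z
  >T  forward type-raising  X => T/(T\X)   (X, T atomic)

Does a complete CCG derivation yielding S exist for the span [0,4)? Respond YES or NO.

NO

PP/N (PP\N)\(PP/N) (PP\(PP\N))/NP NP
CKY chart[0,4] = {N/(N\PP), NP/(NP\PP), PP, PP/(PP\PP), S/(S\PP)}; S ∉ chart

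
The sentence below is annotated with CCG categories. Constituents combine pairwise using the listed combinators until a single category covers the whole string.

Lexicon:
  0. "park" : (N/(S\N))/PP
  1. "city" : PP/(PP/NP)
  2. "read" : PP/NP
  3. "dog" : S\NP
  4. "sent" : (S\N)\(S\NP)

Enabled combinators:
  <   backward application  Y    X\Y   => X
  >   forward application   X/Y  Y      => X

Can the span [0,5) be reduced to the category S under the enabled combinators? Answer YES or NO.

NO

(N/(S\N))/PP PP/(PP/NP) PP/NP S\NP (S\N)\(S\NP)
CKY chart[0,5] = {N}; S ∉ chart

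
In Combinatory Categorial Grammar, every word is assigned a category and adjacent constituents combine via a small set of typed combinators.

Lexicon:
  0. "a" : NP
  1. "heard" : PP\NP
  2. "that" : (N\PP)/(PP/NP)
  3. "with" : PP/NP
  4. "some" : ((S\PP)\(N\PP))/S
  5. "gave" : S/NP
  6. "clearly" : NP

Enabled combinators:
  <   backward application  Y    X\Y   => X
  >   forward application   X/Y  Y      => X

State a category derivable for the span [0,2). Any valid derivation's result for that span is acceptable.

[0,7] S   <
  [0,2] PP   <
    [0,1] "a" : NP
    [1,2] "heard" : PP\NP
  [2,7] S\PP   <
    [2,4] N\PP   >
      [2,3] "that" : (N\PP)/(PP/NP)
      [3,4] "with" : PP/NP
    [4,7] (S\PP)\(N\PP)   >
      [4,5] "some" : ((S\PP)\(N\PP))/S
      [5,7] S   >
        [5,6] "gave" : S/NP
        [6,7] "clearly" : NP

PP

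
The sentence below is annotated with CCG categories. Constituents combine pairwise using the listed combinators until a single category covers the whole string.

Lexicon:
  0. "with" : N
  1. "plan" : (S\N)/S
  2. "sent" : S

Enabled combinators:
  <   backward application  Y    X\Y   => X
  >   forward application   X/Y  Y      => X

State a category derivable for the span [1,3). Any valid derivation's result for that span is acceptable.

S\N

[0,3] S   <
  [0,1] "with" : N
  [1,3] S\N   >
    [1,2] "plan" : (S\N)/S
    [2,3] "sent" : S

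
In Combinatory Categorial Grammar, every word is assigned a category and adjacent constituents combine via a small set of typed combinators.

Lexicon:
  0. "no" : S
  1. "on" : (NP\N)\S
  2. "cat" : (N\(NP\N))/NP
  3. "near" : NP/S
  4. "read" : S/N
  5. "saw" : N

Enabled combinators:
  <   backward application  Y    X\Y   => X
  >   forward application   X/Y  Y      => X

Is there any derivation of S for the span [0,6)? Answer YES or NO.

S (NP\N)\S (N\(NP\N))/NP NP/S S/N N
CKY chart[0,6] = {N}; S ∉ chart

NO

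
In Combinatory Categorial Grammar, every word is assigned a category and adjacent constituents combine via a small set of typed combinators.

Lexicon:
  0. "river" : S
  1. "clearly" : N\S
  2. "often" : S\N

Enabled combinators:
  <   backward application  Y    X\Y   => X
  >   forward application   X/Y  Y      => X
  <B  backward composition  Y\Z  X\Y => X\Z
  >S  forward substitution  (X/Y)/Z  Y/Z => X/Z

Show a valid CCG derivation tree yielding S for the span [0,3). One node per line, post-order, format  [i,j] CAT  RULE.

[0,1] S  lex  "river"
[1,2] N\S  lex  "clearly"
[0,2] N  <  k=1
[2,3] S\N  lex  "often"
[0,3] S  <  k=2

[0,3] S   <
  [0,2] N   <
    [0,1] "river" : S
    [1,2] "clearly" : N\S
  [2,3] "often" : S\N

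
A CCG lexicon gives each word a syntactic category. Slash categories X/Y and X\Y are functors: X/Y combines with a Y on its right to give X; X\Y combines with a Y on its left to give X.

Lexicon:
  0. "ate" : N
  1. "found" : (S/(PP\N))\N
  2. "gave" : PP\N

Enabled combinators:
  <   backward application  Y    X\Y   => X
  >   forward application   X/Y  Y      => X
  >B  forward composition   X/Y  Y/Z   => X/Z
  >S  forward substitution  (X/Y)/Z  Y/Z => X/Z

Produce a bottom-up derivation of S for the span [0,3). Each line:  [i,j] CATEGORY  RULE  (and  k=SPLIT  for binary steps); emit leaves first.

[0,1] N  lex  "ate"
[1,2] (S/(PP\N))\N  lex  "found"
[0,2] S/(PP\N)  <  k=1
[2,3] PP\N  lex  "gave"
[0,3] S  >  k=2

[0,3] S   >
  [0,2] S/(PP\N)   <
    [0,1] "ate" : N
    [1,2] "found" : (S/(PP\N))\N
  [2,3] "gave" : PP\N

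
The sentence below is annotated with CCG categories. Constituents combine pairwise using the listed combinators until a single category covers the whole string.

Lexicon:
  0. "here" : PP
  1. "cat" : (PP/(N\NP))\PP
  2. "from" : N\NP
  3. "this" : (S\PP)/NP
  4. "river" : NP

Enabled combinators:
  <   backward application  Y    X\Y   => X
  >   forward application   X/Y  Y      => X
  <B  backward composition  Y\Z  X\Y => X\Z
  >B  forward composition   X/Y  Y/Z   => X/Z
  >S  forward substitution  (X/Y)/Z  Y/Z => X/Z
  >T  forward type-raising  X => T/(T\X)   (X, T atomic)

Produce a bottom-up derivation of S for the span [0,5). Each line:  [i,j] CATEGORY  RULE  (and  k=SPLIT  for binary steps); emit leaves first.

[0,5] S   <
  [0,3] PP   >
    [0,2] PP/(N\NP)   <
      [0,1] "here" : PP
      [1,2] "cat" : (PP/(N\NP))\PP
    [2,3] "from" : N\NP
  [3,5] S\PP   >
    [3,4] "this" : (S\PP)/NP
    [4,5] "river" : NP

[0,1] PP  lex  "here"
[1,2] (PP/(N\NP))\PP  lex  "cat"
[0,2] PP/(N\NP)  <  k=1
[2,3] N\NP  lex  "from"
[0,3] PP  >  k=2
[3,4] (S\PP)/NP  lex  "this"
[4,5] NP  lex  "river"
[3,5] S\PP  >  k=4
[0,5] S  <  k=3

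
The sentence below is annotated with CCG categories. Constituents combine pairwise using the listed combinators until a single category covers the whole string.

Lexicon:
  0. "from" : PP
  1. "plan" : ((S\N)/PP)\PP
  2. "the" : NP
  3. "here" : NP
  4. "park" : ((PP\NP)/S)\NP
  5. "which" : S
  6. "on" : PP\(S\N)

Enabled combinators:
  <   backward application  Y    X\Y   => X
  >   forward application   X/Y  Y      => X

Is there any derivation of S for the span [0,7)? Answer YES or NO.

PP ((S\N)/PP)\PP NP NP ((PP\NP)/S)\NP S PP\(S\N)
CKY chart[0,7] = {PP}; S ∉ chart

NO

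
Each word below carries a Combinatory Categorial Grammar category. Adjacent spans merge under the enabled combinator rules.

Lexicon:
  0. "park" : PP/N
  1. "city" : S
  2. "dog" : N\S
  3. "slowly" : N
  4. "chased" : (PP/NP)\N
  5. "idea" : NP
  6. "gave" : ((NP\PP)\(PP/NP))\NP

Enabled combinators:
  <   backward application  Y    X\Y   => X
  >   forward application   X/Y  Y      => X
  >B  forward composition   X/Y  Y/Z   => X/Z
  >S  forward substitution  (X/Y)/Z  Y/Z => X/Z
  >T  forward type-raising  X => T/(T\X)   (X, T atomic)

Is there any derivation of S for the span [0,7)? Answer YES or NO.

NO

PP/N S N\S N (PP/NP)\N NP ((NP\PP)\(PP/NP))\NP
CKY chart[0,7] = {N/(N\NP), NP, NP/(NP\NP), PP/(PP\NP), S/(S\NP)}; S ∉ chart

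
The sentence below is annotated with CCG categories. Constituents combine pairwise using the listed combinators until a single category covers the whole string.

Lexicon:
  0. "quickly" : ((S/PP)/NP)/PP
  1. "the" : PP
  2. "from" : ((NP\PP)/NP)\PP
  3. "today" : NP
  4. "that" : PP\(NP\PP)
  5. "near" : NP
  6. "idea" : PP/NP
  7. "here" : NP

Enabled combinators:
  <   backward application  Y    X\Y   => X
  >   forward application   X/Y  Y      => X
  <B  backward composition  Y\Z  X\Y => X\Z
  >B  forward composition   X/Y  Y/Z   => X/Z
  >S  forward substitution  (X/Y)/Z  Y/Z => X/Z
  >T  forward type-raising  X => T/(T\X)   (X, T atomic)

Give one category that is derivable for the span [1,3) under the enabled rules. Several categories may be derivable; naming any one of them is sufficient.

(NP\PP)/NP

[0,8] S   >
  [0,6] S/PP   >
    [0,5] (S/PP)/NP   >
      [0,1] "quickly" : ((S/PP)/NP)/PP
      [1,5] PP   <
        [1,4] NP\PP   >
          [1,3] (NP\PP)/NP   <
            [1,2] "the" : PP
            [2,3] "from" : ((NP\PP)/NP)\PP
          [3,4] "today" : NP
        [4,5] "that" : PP\(NP\PP)
    [5,6] "near" : NP
  [6,8] PP   >
    [6,7] "idea" : PP/NP
    [7,8] "here" : NP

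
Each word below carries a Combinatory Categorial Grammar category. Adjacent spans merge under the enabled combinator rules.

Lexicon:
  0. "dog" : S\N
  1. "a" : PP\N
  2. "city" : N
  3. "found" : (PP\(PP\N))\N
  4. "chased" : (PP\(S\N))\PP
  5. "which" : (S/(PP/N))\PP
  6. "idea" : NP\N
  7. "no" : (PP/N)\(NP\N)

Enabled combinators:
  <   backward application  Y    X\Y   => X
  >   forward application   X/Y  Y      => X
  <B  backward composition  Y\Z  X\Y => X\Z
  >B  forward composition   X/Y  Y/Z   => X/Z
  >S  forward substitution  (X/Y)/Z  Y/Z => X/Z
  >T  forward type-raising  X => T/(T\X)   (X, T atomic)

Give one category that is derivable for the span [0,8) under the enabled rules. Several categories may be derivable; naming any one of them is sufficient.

[0,8] S   >
  [0,6] S/(PP/N)   <
    [0,5] PP   <
      [0,1] "dog" : S\N
      [1,5] PP\(S\N)   <
        [1,4] PP   <
          [1,2] "a" : PP\N
          [2,4] PP\(PP\N)   <
            [2,3] "city" : N
            [3,4] "found" : (PP\(PP\N))\N
        [4,5] "chased" : (PP\(S\N))\PP
    [5,6] "which" : (S/(PP/N))\PP
  [6,8] PP/N   <
    [6,7] "idea" : NP\N
    [7,8] "no" : (PP/N)\(NP\N)

S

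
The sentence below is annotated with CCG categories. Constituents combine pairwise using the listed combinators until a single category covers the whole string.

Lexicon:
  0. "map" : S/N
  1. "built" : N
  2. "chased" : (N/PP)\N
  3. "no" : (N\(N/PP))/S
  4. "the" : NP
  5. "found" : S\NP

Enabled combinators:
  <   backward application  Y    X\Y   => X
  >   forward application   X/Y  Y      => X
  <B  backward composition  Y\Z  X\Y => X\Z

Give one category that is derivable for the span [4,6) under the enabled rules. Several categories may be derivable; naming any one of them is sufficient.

S

[0,6] S   >
  [0,1] "map" : S/N
  [1,6] N   <
    [1,3] N/PP   <
      [1,2] "built" : N
      [2,3] "chased" : (N/PP)\N
    [3,6] N\(N/PP)   >
      [3,4] "no" : (N\(N/PP))/S
      [4,6] S   <
        [4,5] "the" : NP
        [5,6] "found" : S\NP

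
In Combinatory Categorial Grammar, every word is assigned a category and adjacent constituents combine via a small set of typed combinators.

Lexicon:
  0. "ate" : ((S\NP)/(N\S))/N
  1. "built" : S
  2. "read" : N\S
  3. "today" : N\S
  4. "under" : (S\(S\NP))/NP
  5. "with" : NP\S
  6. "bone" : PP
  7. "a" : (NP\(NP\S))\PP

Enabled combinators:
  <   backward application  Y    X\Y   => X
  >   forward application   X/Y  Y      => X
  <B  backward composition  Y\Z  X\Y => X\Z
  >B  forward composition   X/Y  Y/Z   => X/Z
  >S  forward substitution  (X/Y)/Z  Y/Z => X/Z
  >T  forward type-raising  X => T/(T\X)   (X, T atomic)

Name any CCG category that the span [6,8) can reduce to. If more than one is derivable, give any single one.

NP\(NP\S)

[0,8] S   <
  [0,4] S\NP   >
    [0,3] (S\NP)/(N\S)   >
      [0,1] "ate" : ((S\NP)/(N\S))/N
      [1,3] N   >
        [1,2] N/(N\S)   >T
          [1,2] "built" : S
        [2,3] "read" : N\S
    [3,4] "today" : N\S
  [4,8] S\(S\NP)   >
    [4,5] "under" : (S\(S\NP))/NP
    [5,8] NP   <
      [5,6] "with" : NP\S
      [6,8] NP\(NP\S)   <
        [6,7] "bone" : PP
        [7,8] "a" : (NP\(NP\S))\PP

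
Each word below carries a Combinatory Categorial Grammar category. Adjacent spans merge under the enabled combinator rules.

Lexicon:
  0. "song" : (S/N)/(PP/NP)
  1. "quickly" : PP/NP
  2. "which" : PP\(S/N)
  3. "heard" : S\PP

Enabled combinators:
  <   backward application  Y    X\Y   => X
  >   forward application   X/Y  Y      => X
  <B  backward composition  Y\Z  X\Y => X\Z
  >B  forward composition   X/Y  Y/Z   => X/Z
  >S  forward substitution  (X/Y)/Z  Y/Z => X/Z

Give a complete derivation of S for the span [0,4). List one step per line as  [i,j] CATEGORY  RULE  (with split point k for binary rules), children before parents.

[0,4] S   <
  [0,3] PP   <
    [0,2] S/N   >
      [0,1] "song" : (S/N)/(PP/NP)
      [1,2] "quickly" : PP/NP
    [2,3] "which" : PP\(S/N)
  [3,4] "heard" : S\PP

[0,1] (S/N)/(PP/NP)  lex  "song"
[1,2] PP/NP  lex  "quickly"
[0,2] S/N  >  k=1
[2,3] PP\(S/N)  lex  "which"
[0,3] PP  <  k=2
[3,4] S\PP  lex  "heard"
[0,4] S  <  k=3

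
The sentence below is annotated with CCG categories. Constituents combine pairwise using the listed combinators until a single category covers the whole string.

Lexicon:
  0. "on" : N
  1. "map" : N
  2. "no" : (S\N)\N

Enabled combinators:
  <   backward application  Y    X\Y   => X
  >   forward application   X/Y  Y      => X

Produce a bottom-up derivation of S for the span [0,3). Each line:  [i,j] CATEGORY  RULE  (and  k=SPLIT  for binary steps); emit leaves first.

[0,1] N  lex  "on"
[1,2] N  lex  "map"
[2,3] (S\N)\N  lex  "no"
[1,3] S\N  <  k=2
[0,3] S  <  k=1

[0,3] S   <
  [0,1] "on" : N
  [1,3] S\N   <
    [1,2] "map" : N
    [2,3] "no" : (S\N)\N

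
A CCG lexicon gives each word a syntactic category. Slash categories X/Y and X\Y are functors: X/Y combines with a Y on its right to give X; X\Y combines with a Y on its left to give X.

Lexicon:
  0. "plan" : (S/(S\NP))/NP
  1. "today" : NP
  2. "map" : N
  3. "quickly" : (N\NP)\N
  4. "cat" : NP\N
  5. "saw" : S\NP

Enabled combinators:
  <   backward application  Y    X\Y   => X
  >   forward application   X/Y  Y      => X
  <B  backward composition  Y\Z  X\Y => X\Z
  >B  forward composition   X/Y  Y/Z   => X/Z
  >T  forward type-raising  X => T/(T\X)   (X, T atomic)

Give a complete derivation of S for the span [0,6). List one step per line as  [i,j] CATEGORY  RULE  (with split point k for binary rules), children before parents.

[0,6] S   >
  [0,5] S/(S\NP)   >
    [0,1] "plan" : (S/(S\NP))/NP
    [1,5] NP   <
      [1,4] N   <
        [1,2] "today" : NP
        [2,4] N\NP   <
          [2,3] "map" : N
          [3,4] "quickly" : (N\NP)\N
      [4,5] "cat" : NP\N
  [5,6] "saw" : S\NP

[0,1] (S/(S\NP))/NP  lex  "plan"
[1,2] NP  lex  "today"
[2,3] N  lex  "map"
[3,4] (N\NP)\N  lex  "quickly"
[2,4] N\NP  <  k=3
[1,4] N  <  k=2
[4,5] NP\N  lex  "cat"
[1,5] NP  <  k=4
[0,5] S/(S\NP)  >  k=1
[5,6] S\NP  lex  "saw"
[0,6] S  >  k=5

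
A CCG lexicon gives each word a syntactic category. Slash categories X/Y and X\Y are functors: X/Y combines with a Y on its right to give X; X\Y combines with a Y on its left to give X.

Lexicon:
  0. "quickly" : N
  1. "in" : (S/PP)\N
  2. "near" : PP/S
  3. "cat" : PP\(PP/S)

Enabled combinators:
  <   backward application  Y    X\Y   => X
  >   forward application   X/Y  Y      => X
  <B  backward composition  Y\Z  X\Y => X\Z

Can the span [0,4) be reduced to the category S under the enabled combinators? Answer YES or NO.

YES

[0,4] S   >
  [0,2] S/PP   <
    [0,1] "quickly" : N
    [1,2] "in" : (S/PP)\N
  [2,4] PP   <
    [2,3] "near" : PP/S
    [3,4] "cat" : PP\(PP/S)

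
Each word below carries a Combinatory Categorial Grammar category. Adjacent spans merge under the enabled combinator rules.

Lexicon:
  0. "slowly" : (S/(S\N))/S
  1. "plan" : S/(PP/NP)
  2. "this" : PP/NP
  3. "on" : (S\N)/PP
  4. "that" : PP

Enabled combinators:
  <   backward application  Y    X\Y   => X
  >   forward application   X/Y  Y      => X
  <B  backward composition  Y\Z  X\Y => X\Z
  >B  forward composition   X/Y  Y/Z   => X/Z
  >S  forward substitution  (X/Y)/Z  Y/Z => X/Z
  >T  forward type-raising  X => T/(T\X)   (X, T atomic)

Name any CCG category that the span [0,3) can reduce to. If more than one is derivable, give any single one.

[0,5] S   >
  [0,3] S/(S\N)   >
    [0,1] "slowly" : (S/(S\N))/S
    [1,3] S   >
      [1,2] "plan" : S/(PP/NP)
      [2,3] "this" : PP/NP
  [3,5] S\N   >
    [3,4] "on" : (S\N)/PP
    [4,5] "that" : PP

S/(S\N)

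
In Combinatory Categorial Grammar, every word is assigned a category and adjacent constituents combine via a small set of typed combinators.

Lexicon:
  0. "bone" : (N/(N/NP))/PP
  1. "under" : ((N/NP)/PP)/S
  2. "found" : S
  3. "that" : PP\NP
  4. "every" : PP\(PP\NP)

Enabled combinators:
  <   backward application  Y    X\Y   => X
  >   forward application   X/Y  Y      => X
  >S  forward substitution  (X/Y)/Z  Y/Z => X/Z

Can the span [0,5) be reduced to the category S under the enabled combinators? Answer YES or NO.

NO

(N/(N/NP))/PP ((N/NP)/PP)/S S PP\NP PP\(PP\NP)
CKY chart[0,5] = {N}; S ∉ chart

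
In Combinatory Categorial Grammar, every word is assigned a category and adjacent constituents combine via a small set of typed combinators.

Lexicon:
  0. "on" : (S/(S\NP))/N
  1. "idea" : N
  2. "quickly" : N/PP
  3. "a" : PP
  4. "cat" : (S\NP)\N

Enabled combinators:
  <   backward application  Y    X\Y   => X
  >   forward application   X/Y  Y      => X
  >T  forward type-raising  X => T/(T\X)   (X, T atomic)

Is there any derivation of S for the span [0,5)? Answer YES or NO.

[0,5] S   >
  [0,2] S/(S\NP)   >
    [0,1] "on" : (S/(S\NP))/N
    [1,2] "idea" : N
  [2,5] S\NP   <
    [2,4] N   >
      [2,3] "quickly" : N/PP
      [3,4] "a" : PP
    [4,5] "cat" : (S\NP)\N

YES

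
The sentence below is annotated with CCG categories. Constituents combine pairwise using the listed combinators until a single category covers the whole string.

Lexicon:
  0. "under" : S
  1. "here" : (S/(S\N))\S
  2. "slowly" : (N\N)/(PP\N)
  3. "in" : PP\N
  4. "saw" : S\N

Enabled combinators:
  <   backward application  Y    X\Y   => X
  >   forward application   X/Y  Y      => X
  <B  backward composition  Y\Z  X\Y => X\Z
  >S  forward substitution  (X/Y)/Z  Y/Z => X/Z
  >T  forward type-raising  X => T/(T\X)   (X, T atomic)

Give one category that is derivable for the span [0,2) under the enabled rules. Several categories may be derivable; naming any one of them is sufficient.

[0,5] S   >
  [0,2] S/(S\N)   <
    [0,1] "under" : S
    [1,2] "here" : (S/(S\N))\S
  [2,5] S\N   <B
    [2,4] N\N   >
      [2,3] "slowly" : (N\N)/(PP\N)
      [3,4] "in" : PP\N
    [4,5] "saw" : S\N

S/(S\N)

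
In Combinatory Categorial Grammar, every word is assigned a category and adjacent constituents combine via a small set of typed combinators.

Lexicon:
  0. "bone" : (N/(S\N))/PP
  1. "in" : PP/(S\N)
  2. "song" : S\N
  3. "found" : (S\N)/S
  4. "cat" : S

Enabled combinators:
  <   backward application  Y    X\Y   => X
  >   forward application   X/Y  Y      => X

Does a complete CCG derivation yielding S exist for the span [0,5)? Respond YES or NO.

NO

(N/(S\N))/PP PP/(S\N) S\N (S\N)/S S
CKY chart[0,5] = {N}; S ∉ chart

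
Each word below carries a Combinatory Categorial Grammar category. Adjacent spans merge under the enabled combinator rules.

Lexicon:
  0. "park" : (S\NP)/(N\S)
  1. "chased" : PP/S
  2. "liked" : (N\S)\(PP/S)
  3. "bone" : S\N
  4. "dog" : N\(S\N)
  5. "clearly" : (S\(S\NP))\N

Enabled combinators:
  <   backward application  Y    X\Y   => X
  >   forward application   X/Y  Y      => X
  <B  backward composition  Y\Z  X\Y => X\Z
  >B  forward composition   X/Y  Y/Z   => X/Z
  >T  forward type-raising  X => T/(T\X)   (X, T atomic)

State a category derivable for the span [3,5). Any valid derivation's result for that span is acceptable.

[0,6] S   <
  [0,3] S\NP   >
    [0,1] "park" : (S\NP)/(N\S)
    [1,3] N\S   <
      [1,2] "chased" : PP/S
      [2,3] "liked" : (N\S)\(PP/S)
  [3,6] S\(S\NP)   <
    [3,5] N   <
      [3,4] "bone" : S\N
      [4,5] "dog" : N\(S\N)
    [5,6] "clearly" : (S\(S\NP))\N

N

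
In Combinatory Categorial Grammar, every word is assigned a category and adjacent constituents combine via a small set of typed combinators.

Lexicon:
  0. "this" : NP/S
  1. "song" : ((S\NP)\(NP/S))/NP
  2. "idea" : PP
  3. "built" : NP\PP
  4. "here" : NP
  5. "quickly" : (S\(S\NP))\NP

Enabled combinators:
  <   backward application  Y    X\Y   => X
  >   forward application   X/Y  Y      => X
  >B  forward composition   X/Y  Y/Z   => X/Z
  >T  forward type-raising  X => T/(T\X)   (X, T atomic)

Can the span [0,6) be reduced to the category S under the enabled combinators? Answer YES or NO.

[0,6] S   <
  [0,4] S\NP   <
    [0,1] "this" : NP/S
    [1,4] (S\NP)\(NP/S)   >
      [1,2] "song" : ((S\NP)\(NP/S))/NP
      [2,4] NP   <
        [2,3] "idea" : PP
        [3,4] "built" : NP\PP
  [4,6] S\(S\NP)   <
    [4,5] "here" : NP
    [5,6] "quickly" : (S\(S\NP))\NP

YES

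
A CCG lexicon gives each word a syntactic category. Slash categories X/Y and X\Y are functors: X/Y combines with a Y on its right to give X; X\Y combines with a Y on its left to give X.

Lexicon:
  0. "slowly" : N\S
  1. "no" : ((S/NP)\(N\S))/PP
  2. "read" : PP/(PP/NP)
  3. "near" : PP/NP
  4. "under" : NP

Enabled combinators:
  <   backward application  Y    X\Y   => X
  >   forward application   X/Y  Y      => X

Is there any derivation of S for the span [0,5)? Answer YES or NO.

YES

[0,5] S   >
  [0,4] S/NP   <
    [0,1] "slowly" : N\S
    [1,4] (S/NP)\(N\S)   >
      [1,2] "no" : ((S/NP)\(N\S))/PP
      [2,4] PP   >
        [2,3] "read" : PP/(PP/NP)
        [3,4] "near" : PP/NP
  [4,5] "under" : NP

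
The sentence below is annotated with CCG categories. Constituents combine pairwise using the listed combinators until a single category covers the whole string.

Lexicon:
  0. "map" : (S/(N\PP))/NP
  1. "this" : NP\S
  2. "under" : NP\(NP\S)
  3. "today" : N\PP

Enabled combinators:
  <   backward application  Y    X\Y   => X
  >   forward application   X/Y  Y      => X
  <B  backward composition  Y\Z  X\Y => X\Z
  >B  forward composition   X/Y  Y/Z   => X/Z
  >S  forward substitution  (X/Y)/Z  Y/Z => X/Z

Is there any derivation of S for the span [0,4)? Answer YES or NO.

[0,4] S   >
  [0,3] S/(N\PP)   >
    [0,1] "map" : (S/(N\PP))/NP
    [1,3] NP   <
      [1,2] "this" : NP\S
      [2,3] "under" : NP\(NP\S)
  [3,4] "today" : N\PP

YES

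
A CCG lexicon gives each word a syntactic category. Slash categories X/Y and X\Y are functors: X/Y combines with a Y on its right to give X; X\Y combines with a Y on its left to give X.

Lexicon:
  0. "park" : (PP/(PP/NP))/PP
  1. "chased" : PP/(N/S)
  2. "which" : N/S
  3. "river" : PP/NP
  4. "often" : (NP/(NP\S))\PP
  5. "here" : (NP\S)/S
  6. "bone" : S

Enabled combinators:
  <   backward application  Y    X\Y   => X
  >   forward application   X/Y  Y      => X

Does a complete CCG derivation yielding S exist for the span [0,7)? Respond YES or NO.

NO

(PP/(PP/NP))/PP PP/(N/S) N/S PP/NP (NP/(NP\S))\PP (NP\S)/S S
CKY chart[0,7] = {NP}; S ∉ chart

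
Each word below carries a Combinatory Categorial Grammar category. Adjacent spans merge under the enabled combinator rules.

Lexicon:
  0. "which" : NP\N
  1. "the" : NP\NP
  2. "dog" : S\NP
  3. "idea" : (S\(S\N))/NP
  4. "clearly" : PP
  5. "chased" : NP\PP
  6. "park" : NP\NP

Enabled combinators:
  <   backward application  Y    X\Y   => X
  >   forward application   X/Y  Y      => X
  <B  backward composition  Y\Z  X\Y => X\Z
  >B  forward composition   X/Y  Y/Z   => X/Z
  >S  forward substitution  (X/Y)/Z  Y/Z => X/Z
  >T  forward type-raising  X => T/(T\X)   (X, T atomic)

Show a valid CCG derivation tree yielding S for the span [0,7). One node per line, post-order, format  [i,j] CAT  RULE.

[0,1] NP\N  lex  "which"
[1,2] NP\NP  lex  "the"
[0,2] NP\N  <B  k=1
[2,3] S\NP  lex  "dog"
[0,3] S\N  <B  k=2
[3,4] (S\(S\N))/NP  lex  "idea"
[4,5] PP  lex  "clearly"
[4,5] NP/(NP\PP)  >T
[5,6] NP\PP  lex  "chased"
[6,7] NP\NP  lex  "park"
[5,7] NP\PP  <B  k=6
[4,7] NP  >  k=5
[3,7] S\(S\N)  >  k=4
[0,7] S  <  k=3

[0,7] S   <
  [0,3] S\N   <B
    [0,2] NP\N   <B
      [0,1] "which" : NP\N
      [1,2] "the" : NP\NP
    [2,3] "dog" : S\NP
  [3,7] S\(S\N)   >
    [3,4] "idea" : (S\(S\N))/NP
    [4,7] NP   >
      [4,5] NP/(NP\PP)   >T
        [4,5] "clearly" : PP
      [5,7] NP\PP   <B
        [5,6] "chased" : NP\PP
        [6,7] "park" : NP\NP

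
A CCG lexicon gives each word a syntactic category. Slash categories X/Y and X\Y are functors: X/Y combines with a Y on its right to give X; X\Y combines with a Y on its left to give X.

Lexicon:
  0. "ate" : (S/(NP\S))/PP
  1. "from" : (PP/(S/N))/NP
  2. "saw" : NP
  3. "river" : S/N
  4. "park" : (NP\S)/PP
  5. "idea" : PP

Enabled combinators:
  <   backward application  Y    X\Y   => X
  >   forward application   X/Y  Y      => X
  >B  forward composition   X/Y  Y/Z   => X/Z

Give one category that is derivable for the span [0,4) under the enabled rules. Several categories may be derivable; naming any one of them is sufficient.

S/(NP\S)

[0,6] S   >
  [0,5] S/PP   >B
    [0,4] S/(NP\S)   >
      [0,1] "ate" : (S/(NP\S))/PP
      [1,4] PP   >
        [1,3] PP/(S/N)   >
          [1,2] "from" : (PP/(S/N))/NP
          [2,3] "saw" : NP
        [3,4] "river" : S/N
    [4,5] "park" : (NP\S)/PP
  [5,6] "idea" : PP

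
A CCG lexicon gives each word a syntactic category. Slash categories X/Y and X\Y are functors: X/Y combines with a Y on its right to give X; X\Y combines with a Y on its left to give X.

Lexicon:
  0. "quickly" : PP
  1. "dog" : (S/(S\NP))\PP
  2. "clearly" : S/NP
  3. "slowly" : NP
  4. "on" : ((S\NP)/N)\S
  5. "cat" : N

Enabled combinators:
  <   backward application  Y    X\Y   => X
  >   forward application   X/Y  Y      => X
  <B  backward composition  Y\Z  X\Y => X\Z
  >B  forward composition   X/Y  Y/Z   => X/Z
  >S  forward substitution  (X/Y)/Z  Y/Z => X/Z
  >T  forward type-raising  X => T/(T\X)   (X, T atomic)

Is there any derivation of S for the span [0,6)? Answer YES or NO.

[0,6] S   >
  [0,2] S/(S\NP)   <
    [0,1] "quickly" : PP
    [1,2] "dog" : (S/(S\NP))\PP
  [2,6] S\NP   >
    [2,5] (S\NP)/N   <
      [2,4] S   >
        [2,3] "clearly" : S/NP
        [3,4] "slowly" : NP
      [4,5] "on" : ((S\NP)/N)\S
    [5,6] "cat" : N

YES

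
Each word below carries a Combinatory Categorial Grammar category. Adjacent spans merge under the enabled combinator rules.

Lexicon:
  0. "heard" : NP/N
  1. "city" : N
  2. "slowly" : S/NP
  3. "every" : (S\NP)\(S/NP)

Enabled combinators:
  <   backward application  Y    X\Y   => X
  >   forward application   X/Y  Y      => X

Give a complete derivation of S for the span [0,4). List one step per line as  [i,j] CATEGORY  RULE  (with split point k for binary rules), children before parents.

[0,1] NP/N  lex  "heard"
[1,2] N  lex  "city"
[0,2] NP  >  k=1
[2,3] S/NP  lex  "slowly"
[3,4] (S\NP)\(S/NP)  lex  "every"
[2,4] S\NP  <  k=3
[0,4] S  <  k=2

[0,4] S   <
  [0,2] NP   >
    [0,1] "heard" : NP/N
    [1,2] "city" : N
  [2,4] S\NP   <
    [2,3] "slowly" : S/NP
    [3,4] "every" : (S\NP)\(S/NP)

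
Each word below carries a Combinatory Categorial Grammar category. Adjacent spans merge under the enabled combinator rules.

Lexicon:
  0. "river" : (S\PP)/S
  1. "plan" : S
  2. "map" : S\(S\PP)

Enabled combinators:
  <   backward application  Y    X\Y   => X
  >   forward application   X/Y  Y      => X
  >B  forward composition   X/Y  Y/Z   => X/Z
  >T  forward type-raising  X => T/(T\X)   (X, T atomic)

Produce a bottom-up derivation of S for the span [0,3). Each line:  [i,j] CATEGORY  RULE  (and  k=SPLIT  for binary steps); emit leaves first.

[0,3] S   <
  [0,2] S\PP   >
    [0,1] "river" : (S\PP)/S
    [1,2] "plan" : S
  [2,3] "map" : S\(S\PP)

[0,1] (S\PP)/S  lex  "river"
[1,2] S  lex  "plan"
[0,2] S\PP  >  k=1
[2,3] S\(S\PP)  lex  "map"
[0,3] S  <  k=2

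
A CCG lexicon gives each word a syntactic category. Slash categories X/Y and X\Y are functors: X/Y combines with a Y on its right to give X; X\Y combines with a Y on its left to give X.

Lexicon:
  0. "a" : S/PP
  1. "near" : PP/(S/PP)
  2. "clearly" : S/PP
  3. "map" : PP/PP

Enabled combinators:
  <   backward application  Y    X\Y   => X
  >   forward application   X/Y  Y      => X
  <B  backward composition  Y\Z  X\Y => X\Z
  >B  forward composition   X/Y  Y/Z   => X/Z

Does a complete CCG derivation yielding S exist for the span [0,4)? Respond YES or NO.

[0,4] S   >
  [0,1] "a" : S/PP
  [1,4] PP   >
    [1,2] "near" : PP/(S/PP)
    [2,4] S/PP   >B
      [2,3] "clearly" : S/PP
      [3,4] "map" : PP/PP

YES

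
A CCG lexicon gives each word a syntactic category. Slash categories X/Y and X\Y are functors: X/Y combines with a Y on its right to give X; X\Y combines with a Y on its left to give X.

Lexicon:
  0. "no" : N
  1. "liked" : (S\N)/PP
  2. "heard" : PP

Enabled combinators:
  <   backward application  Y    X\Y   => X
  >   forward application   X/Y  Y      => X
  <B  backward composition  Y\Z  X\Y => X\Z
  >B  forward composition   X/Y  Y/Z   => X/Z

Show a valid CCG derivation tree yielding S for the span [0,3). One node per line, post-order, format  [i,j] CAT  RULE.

[0,1] N  lex  "no"
[1,2] (S\N)/PP  lex  "liked"
[2,3] PP  lex  "heard"
[1,3] S\N  >  k=2
[0,3] S  <  k=1

[0,3] S   <
  [0,1] "no" : N
  [1,3] S\N   >
    [1,2] "liked" : (S\N)/PP
    [2,3] "heard" : PP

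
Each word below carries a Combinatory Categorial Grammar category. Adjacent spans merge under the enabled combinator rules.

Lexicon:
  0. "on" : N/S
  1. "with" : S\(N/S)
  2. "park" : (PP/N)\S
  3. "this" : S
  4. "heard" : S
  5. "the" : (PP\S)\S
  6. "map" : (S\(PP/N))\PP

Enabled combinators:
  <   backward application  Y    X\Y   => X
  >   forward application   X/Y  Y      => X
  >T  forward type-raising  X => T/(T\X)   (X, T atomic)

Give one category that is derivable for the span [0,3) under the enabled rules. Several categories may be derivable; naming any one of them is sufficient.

[0,7] S   <
  [0,3] PP/N   <
    [0,2] S   <
      [0,1] "on" : N/S
      [1,2] "with" : S\(N/S)
    [2,3] "park" : (PP/N)\S
  [3,7] S\(PP/N)   <
    [3,6] PP   <
      [3,4] "this" : S
      [4,6] PP\S   <
        [4,5] "heard" : S
        [5,6] "the" : (PP\S)\S
    [6,7] "map" : (S\(PP/N))\PP

PP/N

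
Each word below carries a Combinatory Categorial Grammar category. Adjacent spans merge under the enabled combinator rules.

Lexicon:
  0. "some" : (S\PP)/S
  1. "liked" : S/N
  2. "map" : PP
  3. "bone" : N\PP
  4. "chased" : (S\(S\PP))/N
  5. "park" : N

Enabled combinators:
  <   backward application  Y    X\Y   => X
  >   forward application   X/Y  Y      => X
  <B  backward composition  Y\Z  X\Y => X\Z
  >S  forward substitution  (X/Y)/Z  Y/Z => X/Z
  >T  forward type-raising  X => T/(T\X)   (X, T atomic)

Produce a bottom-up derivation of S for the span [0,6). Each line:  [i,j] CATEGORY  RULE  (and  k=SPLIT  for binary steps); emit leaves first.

[0,6] S   <
  [0,4] S\PP   >
    [0,1] "some" : (S\PP)/S
    [1,4] S   >
      [1,2] "liked" : S/N
      [2,4] N   >
        [2,3] N/(N\PP)   >T
          [2,3] "map" : PP
        [3,4] "bone" : N\PP
  [4,6] S\(S\PP)   >
    [4,5] "chased" : (S\(S\PP))/N
    [5,6] "park" : N

[0,1] (S\PP)/S  lex  "some"
[1,2] S/N  lex  "liked"
[2,3] PP  lex  "map"
[2,3] N/(N\PP)  >T
[3,4] N\PP  lex  "bone"
[2,4] N  >  k=3
[1,4] S  >  k=2
[0,4] S\PP  >  k=1
[4,5] (S\(S\PP))/N  lex  "chased"
[5,6] N  lex  "park"
[4,6] S\(S\PP)  >  k=5
[0,6] S  <  k=4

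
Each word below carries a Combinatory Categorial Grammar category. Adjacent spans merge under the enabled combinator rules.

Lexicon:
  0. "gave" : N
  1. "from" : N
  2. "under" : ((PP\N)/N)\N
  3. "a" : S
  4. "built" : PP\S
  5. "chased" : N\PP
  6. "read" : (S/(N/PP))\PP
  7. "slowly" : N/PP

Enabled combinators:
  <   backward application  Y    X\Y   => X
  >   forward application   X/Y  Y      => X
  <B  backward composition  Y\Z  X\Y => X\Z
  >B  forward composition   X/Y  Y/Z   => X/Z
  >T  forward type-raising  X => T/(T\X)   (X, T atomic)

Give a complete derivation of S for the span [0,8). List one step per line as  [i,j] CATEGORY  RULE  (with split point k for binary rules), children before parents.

[0,8] S   >
  [0,7] S/(N/PP)   <
    [0,6] PP   >
      [0,1] PP/(PP\N)   >T
        [0,1] "gave" : N
      [1,6] PP\N   >
        [1,3] (PP\N)/N   <
          [1,2] "from" : N
          [2,3] "under" : ((PP\N)/N)\N
        [3,6] N   <
          [3,5] PP   >
            [3,4] PP/(PP\S)   >T
              [3,4] "a" : S
            [4,5] "built" : PP\S
          [5,6] "chased" : N\PP
    [6,7] "read" : (S/(N/PP))\PP
  [7,8] "slowly" : N/PP

[0,1] N  lex  "gave"
[0,1] PP/(PP\N)  >T
[1,2] N  lex  "from"
[2,3] ((PP\N)/N)\N  lex  "under"
[1,3] (PP\N)/N  <  k=2
[3,4] S  lex  "a"
[3,4] PP/(PP\S)  >T
[4,5] PP\S  lex  "built"
[3,5] PP  >  k=4
[5,6] N\PP  lex  "chased"
[3,6] N  <  k=5
[1,6] PP\N  >  k=3
[0,6] PP  >  k=1
[6,7] (S/(N/PP))\PP  lex  "read"
[0,7] S/(N/PP)  <  k=6
[7,8] N/PP  lex  "slowly"
[0,8] S  >  k=7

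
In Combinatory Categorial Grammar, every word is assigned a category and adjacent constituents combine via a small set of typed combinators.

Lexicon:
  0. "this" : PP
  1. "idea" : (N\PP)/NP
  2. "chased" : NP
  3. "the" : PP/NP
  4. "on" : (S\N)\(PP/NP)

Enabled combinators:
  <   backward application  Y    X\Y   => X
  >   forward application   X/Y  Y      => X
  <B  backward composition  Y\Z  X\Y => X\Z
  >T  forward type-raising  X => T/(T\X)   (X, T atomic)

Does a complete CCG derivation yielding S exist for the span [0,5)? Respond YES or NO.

YES

[0,5] S   <
  [0,3] N   >
    [0,1] N/(N\PP)   >T
      [0,1] "this" : PP
    [1,3] N\PP   >
      [1,2] "idea" : (N\PP)/NP
      [2,3] "chased" : NP
  [3,5] S\N   <
    [3,4] "the" : PP/NP
    [4,5] "on" : (S\N)\(PP/NP)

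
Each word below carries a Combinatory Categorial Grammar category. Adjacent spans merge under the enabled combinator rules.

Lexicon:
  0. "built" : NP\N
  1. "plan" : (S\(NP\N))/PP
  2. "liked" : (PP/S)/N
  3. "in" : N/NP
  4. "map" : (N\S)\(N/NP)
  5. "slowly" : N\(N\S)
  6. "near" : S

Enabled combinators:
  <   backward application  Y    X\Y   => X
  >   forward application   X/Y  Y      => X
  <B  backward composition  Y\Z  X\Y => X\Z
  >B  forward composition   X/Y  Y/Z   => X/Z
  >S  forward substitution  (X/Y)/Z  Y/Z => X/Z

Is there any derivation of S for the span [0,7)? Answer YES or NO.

YES

[0,7] S   <
  [0,1] "built" : NP\N
  [1,7] S\(NP\N)   >
    [1,2] "plan" : (S\(NP\N))/PP
    [2,7] PP   >
      [2,6] PP/S   >
        [2,3] "liked" : (PP/S)/N
        [3,6] N   <
          [3,5] N\S   <
            [3,4] "in" : N/NP
            [4,5] "map" : (N\S)\(N/NP)
          [5,6] "slowly" : N\(N\S)
      [6,7] "near" : S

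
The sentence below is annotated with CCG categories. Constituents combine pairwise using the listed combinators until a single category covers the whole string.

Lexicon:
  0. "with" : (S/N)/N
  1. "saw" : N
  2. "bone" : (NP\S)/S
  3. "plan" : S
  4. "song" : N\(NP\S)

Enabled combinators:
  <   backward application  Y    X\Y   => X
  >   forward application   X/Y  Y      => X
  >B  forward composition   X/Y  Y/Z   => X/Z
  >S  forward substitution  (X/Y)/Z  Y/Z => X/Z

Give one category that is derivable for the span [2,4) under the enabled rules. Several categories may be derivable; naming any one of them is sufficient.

NP\S

[0,5] S   >
  [0,2] S/N   >
    [0,1] "with" : (S/N)/N
    [1,2] "saw" : N
  [2,5] N   <
    [2,4] NP\S   >
      [2,3] "bone" : (NP\S)/S
      [3,4] "plan" : S
    [4,5] "song" : N\(NP\S)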